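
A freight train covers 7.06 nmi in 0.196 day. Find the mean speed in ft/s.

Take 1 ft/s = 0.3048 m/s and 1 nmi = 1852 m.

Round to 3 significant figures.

7.06 nmi × 1852 → 13075.1 m
0.196 day × 86400 → 16934.4 s
v = d / t = 13075.1 m / 16934.4 s = 0.772103 m/s
0.772103 m/s ÷ (0.3048 m/s/ft/s) = 2.53315 ft/s

2.53 ft/s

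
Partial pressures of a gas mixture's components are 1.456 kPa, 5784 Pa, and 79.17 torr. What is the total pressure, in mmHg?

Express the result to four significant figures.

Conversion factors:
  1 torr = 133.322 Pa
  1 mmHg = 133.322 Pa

133.5 mmHg

1.456 kPa × 1000 = 1456 Pa
5784 Pa (already Pa)
79.17 torr × 133.322 = 10555.1 Pa
Sum: 1456 + 5784 + 10555.1 = 17795.1 Pa
In mmHg: 17795.1 / 133.322 = 133.475 mmHg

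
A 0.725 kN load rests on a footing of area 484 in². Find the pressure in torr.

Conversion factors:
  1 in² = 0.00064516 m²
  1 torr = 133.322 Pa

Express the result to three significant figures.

17.4 torr

0.725 kN × 1000 → 725 N
484 in² × 0.00064516 → 0.312257 m²
P = F / A = 725 N / 0.312257 m² = 2321.81 Pa
2321.81 Pa ÷ (133.322 Pa/torr) = 17.4151 torr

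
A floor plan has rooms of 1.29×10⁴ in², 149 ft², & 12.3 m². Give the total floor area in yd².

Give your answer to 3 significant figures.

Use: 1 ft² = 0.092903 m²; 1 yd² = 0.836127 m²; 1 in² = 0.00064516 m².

41.2 yd²

1.29×10⁴ in² × 0.00064516 = 8.32256 m²
149 ft² × 0.092903 = 13.8425 m²
12.3 m² (already m²)
Combined: 8.32256 + 13.8425 + 12.3 = 34.4651 m²
In yd²: 34.4651 / 0.836127 = 41.2199 yd²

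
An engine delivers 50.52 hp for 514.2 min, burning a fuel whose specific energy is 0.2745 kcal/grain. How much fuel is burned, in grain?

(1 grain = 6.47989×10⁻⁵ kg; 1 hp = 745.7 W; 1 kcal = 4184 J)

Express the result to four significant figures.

1.012×10⁶ grain

50.52 hp → 37672.8 W
514.2 min → 30852 s
E = P × t = 37672.8 × 30852 = 1.16228×10⁹ J
0.2745 kcal/grain → 1.77242×10⁷ J/kg
m = E / e_s = 1.16228×10⁹ / 1.77242×10⁷ = 65.5759 kg
In grain: 65.5759 / 6.47989×10⁻⁵ = 1.01199×10⁶ grain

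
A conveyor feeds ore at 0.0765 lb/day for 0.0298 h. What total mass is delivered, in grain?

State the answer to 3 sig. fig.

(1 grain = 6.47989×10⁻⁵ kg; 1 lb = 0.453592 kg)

0.665 grain

0.0765 lb/day → 4.01618×10⁻⁷ kg/s
0.0298 h → 107.28 s
m = ṁ × t = 4.01618×10⁻⁷ × 107.28 = 4.30856×10⁻⁵ kg
In grain: 4.30856×10⁻⁵ / 6.47989×10⁻⁵ = 0.664913 grain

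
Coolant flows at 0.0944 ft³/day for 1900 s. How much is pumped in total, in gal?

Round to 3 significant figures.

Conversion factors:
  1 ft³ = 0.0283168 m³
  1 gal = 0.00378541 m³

0.0155 gal

0.0944 ft³/day → 3.09387×10⁻⁸ m³/s
V = Q × t = 3.09387×10⁻⁸ × 1900 = 5.87835×10⁻⁵ m³
In gal: 5.87835×10⁻⁵ / 0.00378541 = 0.015529 gal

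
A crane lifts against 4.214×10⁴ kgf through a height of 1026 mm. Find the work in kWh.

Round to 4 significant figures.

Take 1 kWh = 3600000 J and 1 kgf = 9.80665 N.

4.214×10⁴ kgf × 9.80665 = 413252 N
1026 mm × 0.001 = 1.026 m
W = F × d = 413252 N × 1.026 m = 423997 J
423997 J ÷ (3600000 J/kWh) = 0.117777 kWh

0.1178 kWh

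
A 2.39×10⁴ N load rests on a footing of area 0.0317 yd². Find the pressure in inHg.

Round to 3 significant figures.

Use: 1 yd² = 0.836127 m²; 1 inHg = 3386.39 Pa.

266 inHg

0.0317 yd² × 0.836127 = 0.0265052 m²
P = F / A = 23900 N / 0.0265052 m² = 901710 Pa
901710 Pa ÷ (3386.39 Pa/inHg) = 266.275 inHg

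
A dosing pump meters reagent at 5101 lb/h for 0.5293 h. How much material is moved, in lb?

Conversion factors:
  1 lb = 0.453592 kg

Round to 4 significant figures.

2700 lb

5101 lb/h → 0.642715 kg/s
0.5293 h → 1905.48 s
m = ṁ × t = 0.642715 × 1905.48 = 1224.68 kg
In lb: 1224.68 / 0.453592 = 2699.96 lb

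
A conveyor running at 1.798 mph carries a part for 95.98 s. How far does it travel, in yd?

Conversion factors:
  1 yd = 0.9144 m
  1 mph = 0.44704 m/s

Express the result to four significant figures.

84.37 yd

1.798 mph × 0.44704 = 0.803778 m/s
d = v × t = 0.803778 m/s × 95.98 s = 77.1466 m
77.1466 m ÷ (0.9144 m/yd) = 84.3685 yd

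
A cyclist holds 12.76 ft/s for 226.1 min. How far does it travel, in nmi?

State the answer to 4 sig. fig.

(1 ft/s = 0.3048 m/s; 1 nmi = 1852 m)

28.49 nmi

12.76 ft/s × 0.3048 → 3.88925 m/s
226.1 min × 60 → 13566 s
d = v × t = 3.88925 m/s × 13566 s = 52761.6 m
52761.6 m ÷ (1852 m/nmi) = 28.489 nmi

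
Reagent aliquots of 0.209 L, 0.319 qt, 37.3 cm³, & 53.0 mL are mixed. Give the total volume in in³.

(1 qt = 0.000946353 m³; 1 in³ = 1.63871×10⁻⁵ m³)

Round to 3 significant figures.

0.209 L × 0.001 → 2.09×10⁻⁴ m³
0.319 qt × 0.000946353 → 3.01887×10⁻⁴ m³
37.3 cm³ × 10⁻⁶ → 3.73×10⁻⁵ m³
53.0 mL × 10⁻⁶ → 5.3×10⁻⁵ m³
Total: 2.09×10⁻⁴ + 3.01887×10⁻⁴ + 3.73×10⁻⁵ + 5.3×10⁻⁵ = 6.01187×10⁻⁴ m³
In in³: 6.01187×10⁻⁴ / 1.63871×10⁻⁵ = 36.6866 in³

36.7 in³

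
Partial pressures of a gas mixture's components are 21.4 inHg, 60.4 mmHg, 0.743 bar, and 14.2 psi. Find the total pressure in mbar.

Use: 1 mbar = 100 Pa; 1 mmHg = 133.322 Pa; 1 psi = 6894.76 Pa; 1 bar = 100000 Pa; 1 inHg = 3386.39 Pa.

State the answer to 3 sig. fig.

2530 mbar

21.4 inHg × 3386.39 = 72468.7 Pa
60.4 mmHg × 133.322 = 8052.65 Pa
0.743 bar × 100000 = 74300 Pa
14.2 psi × 6894.76 = 97905.6 Pa
Total: 72468.7 + 8052.65 + 74300 + 97905.6 = 252727 Pa
In mbar: 252727 / 100 = 2527.27 mbar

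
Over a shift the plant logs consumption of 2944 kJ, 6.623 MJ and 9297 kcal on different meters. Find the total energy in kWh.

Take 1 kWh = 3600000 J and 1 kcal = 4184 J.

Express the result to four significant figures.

13.46 kWh

2944 kJ × 1000 = 2.944×10⁶ J
6.623 MJ × 1000000 = 6.623×10⁶ J
9297 kcal × 4184 = 3.88986×10⁷ J
Sum: 2.944×10⁶ + 6.623×10⁶ + 3.88986×10⁷ = 4.84656×10⁷ J
In kWh: 4.84656×10⁷ / 3600000 = 13.4627 kWh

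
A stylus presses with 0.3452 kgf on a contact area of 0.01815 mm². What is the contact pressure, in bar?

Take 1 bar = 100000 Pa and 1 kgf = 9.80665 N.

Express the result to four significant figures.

0.3452 kgf × 9.80665 → 3.38526 N
0.01815 mm² × 10⁻⁶ → 1.815×10⁻⁸ m²
P = F / A = 3.38526 N / 1.815×10⁻⁸ m² = 1.86516×10⁸ Pa
1.86516×10⁸ Pa ÷ (100000 Pa/bar) = 1865.16 bar

1865 bar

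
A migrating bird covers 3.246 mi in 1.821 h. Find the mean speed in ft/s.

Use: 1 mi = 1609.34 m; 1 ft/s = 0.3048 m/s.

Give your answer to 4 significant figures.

3.246 mi × 1609.34 = 5223.92 m
1.821 h × 3600 = 6555.6 s
v = d / t = 5223.92 m / 6555.6 s = 0.796864 m/s
0.796864 m/s ÷ (0.3048 m/s/ft/s) = 2.61438 ft/s

2.614 ft/s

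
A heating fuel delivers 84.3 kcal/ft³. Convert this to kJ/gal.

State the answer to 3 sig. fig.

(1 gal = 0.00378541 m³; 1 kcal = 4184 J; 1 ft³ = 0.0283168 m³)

84.3 kcal/ft³ × 4184 J/kcal ÷ 0.0283168 m³/ft³ = 1.24559×10⁷ J/m³
1.24559×10⁷ J/m³ ÷ 1000 J/kJ × 0.00378541 m³/gal = 47.1507 kJ/gal

47.2 kJ/gal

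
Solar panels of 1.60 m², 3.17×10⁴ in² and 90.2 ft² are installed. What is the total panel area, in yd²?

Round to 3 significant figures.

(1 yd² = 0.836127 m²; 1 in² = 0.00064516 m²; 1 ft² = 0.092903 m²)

1.60 m² (already m²)
3.17×10⁴ in² × 0.00064516 = 20.4516 m²
90.2 ft² × 0.092903 = 8.37985 m²
Total: 1.6 + 20.4516 + 8.37985 = 30.4314 m²
In yd²: 30.4314 / 0.836127 = 36.3957 yd²

36.4 yd²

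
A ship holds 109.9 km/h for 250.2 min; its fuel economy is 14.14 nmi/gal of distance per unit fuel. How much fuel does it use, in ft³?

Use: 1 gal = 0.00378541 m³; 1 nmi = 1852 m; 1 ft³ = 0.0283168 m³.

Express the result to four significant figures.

109.9 km/h → 30.5278 m/s
250.2 min → 15012 s
d = v × t = 30.5278 × 15012 = 458283 m
14.14 nmi/gal → 6.91795×10⁶ m/m³
V = d / (distance per unit fuel) = 458283 / 6.91795×10⁶ = 0.0662455 m³
In ft³: 0.0662455 / 0.0283168 = 2.33944 ft³

2.339 ft³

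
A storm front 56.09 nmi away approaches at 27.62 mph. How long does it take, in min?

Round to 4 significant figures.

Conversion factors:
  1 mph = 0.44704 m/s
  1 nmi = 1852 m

56.09 nmi × 1852 = 103879 m
27.62 mph × 0.44704 = 12.3472 m/s
t = d / v = 103879 m / 12.3472 m/s = 8413.16 s
8413.16 s ÷ (60 s/min) = 140.219 min

140.2 min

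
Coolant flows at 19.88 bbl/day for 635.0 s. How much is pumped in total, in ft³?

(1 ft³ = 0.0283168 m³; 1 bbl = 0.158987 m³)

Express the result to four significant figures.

0.8203 ft³

19.88 bbl/day → 3.65817×10⁻⁵ m³/s
V = Q × t = 3.65817×10⁻⁵ × 635 = 0.0232294 m³
In ft³: 0.0232294 / 0.0283168 = 0.82034 ft³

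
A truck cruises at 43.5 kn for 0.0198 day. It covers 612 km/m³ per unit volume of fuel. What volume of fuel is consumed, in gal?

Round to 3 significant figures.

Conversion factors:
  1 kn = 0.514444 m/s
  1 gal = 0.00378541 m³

43.5 kn → 22.3783 m/s
0.0198 day → 1710.72 s
d = v × t = 22.3783 × 1710.72 = 38283 m
612 km/m³ → 612000 m/m³
V = d / (distance per unit fuel) = 38283 / 612000 = 0.0625539 m³
In gal: 0.0625539 / 0.00378541 = 16.525 gal

16.5 gal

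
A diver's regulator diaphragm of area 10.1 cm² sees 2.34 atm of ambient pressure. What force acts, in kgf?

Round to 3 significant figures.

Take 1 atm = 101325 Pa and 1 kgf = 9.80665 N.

2.34 atm × 101325 → 237100 Pa
10.1 cm² × 0.0001 → 0.00101 m²
F = P × A = 237100 Pa × 0.00101 m² = 239.471 N
239.471 N ÷ (9.80665 N/kgf) = 24.4192 kgf

24.4 kgf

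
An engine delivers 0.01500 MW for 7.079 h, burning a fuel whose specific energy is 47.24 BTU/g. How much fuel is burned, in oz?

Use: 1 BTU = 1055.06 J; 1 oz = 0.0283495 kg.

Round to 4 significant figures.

0.01500 MW → 15000 W
7.079 h → 25484.4 s
E = P × t = 15000 × 25484.4 = 3.82266×10⁸ J
47.24 BTU/g → 4.9841×10⁷ J/kg
m = E / e_s = 3.82266×10⁸ / 4.9841×10⁷ = 7.66971 kg
In oz: 7.66971 / 0.0283495 = 270.541 oz

270.5 oz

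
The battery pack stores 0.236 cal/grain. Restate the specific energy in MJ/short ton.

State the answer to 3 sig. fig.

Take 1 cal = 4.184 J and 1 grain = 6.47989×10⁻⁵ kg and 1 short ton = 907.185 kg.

13.8 MJ/short ton

0.236 cal/grain × 4.184 J/cal ÷ 6.47989×10⁻⁵ kg/grain = 15238.3 J/kg
15238.3 J/kg ÷ 1000000 J/MJ × 907.185 kg/short ton = 13.824 MJ/short ton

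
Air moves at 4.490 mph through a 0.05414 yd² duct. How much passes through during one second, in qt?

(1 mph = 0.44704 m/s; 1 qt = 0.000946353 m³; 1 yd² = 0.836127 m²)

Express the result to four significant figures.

96.01 qt

4.490 mph × 0.44704 → 2.00721 m/s
0.05414 yd² × 0.836127 → 0.0452679 m²
V = v × A × t = 2.00721 m/s × 0.0452679 m² × 1 s = 0.0908622 m³
0.0908622 m³ ÷ (0.000946353 m³/qt) = 96.013 qt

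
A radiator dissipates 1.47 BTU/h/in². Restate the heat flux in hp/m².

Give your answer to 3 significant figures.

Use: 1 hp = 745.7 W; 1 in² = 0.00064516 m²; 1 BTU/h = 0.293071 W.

0.895 hp/m²

1.47 BTU/h/in² × 0.293071 W/BTU/h ÷ 0.00064516 m²/in² = 667.764 W/m²
667.764 W/m² ÷ 745.7 W/hp = 0.895486 hp/m²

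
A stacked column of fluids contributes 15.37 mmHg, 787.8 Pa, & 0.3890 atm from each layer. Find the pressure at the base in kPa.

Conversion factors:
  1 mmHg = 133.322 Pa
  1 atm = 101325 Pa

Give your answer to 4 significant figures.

42.25 kPa

15.37 mmHg × 133.322 = 2049.16 Pa
787.8 Pa (already Pa)
0.3890 atm × 101325 = 39415.4 Pa
Combined: 2049.16 + 787.8 + 39415.4 = 42252.4 Pa
In kPa: 42252.4 / 1000 = 42.2524 kPa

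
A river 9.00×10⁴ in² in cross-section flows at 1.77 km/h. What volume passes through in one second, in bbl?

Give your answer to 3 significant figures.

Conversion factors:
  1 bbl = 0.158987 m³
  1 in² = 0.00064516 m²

1.77 km/h × (1/3.6) → 0.491667 m/s
9.00×10⁴ in² × 0.00064516 → 58.0644 m²
V = v × A × t = 0.491667 m/s × 58.0644 m² × 1 s = 28.5483 m³
28.5483 m³ ÷ (0.158987 m³/bbl) = 179.564 bbl

180 bbl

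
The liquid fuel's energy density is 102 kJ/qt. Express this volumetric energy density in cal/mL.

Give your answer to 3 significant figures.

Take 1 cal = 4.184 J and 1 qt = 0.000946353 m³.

25.8 cal/mL

102 kJ/qt × 1000 J/kJ ÷ 0.000946353 m³/qt = 1.07782×10⁸ J/m³
1.07782×10⁸ J/m³ ÷ 4.184 J/cal × 10⁻⁶ m³/mL = 25.7605 cal/mL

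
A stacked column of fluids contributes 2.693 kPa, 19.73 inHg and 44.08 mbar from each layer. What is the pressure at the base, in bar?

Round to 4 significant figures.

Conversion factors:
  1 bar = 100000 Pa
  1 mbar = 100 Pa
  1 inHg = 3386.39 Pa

0.7391 bar

2.693 kPa × 1000 → 2693 Pa
19.73 inHg × 3386.39 → 66813.5 Pa
44.08 mbar × 100 → 4408 Pa
Total: 2693 + 66813.5 + 4408 = 73914.5 Pa
In bar: 73914.5 / 100000 = 0.739145 bar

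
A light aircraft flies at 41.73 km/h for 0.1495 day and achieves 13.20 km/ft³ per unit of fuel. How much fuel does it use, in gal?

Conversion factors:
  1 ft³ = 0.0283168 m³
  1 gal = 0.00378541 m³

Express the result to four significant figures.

84.85 gal

41.73 km/h → 11.5917 m/s
0.1495 day → 12916.8 s
d = v × t = 11.5917 × 12916.8 = 149728 m
13.20 km/ft³ → 466154 m/m³
V = d / (distance per unit fuel) = 149728 / 466154 = 0.321199 m³
In gal: 0.321199 / 0.00378541 = 84.8518 gal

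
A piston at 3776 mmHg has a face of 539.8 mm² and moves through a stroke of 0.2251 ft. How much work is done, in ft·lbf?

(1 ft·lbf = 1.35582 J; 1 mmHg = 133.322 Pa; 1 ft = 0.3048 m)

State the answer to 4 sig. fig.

3776 mmHg → 503424 Pa
539.8 mm² → 5.398×10⁻⁴ m²
F = P × A = 503424 × 5.398×10⁻⁴ = 271.748 N
0.2251 ft → 0.0686105 m
W = F × d = 271.748 × 0.0686105 = 18.6448 J
In ft·lbf: 18.6448 / 1.35582 = 13.7517 ft·lbf

13.75 ft·lbf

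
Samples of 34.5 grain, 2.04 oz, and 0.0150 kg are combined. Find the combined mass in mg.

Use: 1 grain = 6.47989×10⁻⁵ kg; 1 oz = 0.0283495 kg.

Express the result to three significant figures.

7.51×10⁴ mg

34.5 grain × 6.47989×10⁻⁵ → 0.00223556 kg
2.04 oz × 0.0283495 → 0.057833 kg
0.0150 kg (already kg)
Sum: 0.00223556 + 0.057833 + 0.015 = 0.0750686 kg
In mg: 0.0750686 / 10⁻⁶ = 75068.6 mg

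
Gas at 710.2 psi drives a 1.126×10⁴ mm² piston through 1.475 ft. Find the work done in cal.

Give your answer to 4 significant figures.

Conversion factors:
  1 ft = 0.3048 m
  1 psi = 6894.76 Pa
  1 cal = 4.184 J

710.2 psi → 4.89666×10⁶ Pa
1.126×10⁴ mm² → 0.01126 m²
F = P × A = 4.89666×10⁶ × 0.01126 = 55136.4 N
1.475 ft → 0.44958 m
W = F × d = 55136.4 × 0.44958 = 24788.2 J
In cal: 24788.2 / 4.184 = 5924.52 cal

5925 cal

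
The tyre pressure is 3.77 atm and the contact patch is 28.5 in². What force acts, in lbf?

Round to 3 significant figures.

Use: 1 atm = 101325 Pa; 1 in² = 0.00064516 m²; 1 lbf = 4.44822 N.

3.77 atm × 101325 = 381995 Pa
28.5 in² × 0.00064516 = 0.0183871 m²
F = P × A = 381995 Pa × 0.0183871 m² = 7023.78 N
7023.78 N ÷ (4.44822 N/lbf) = 1579.01 lbf

1580 lbf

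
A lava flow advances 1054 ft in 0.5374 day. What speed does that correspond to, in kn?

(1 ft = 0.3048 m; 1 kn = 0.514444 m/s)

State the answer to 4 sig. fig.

1054 ft × 0.3048 = 321.259 m
0.5374 day × 86400 = 46431.4 s
v = d / t = 321.259 m / 46431.4 s = 0.006919 m/s
0.006919 m/s ÷ (0.514444 m/s/kn) = 0.0134495 kn

0.01345 kn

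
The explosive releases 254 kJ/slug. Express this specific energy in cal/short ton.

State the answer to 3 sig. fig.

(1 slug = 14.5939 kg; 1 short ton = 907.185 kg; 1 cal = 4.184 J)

3.77×10⁶ cal/short ton

254 kJ/slug × 1000 J/kJ ÷ 14.5939 kg/slug = 17404.5 J/kg
17404.5 J/kg ÷ 4.184 J/cal × 907.185 kg/short ton = 3.77369×10⁶ cal/short ton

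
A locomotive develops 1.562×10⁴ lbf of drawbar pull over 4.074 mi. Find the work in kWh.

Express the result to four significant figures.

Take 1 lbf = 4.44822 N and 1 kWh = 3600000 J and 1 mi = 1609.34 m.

126.5 kWh

1.562×10⁴ lbf × 4.44822 = 69481.2 N
4.074 mi × 1609.34 = 6556.45 m
W = F × d = 69481.2 N × 6556.45 m = 4.5555×10⁸ J
4.5555×10⁸ J ÷ (3600000 J/kWh) = 126.542 kWh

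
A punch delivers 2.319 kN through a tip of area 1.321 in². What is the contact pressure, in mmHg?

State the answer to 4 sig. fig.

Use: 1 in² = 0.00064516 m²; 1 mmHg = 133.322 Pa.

2.319 kN × 1000 → 2319 N
1.321 in² × 0.00064516 → 8.52256×10⁻⁴ m²
P = F / A = 2319 N / 8.52256×10⁻⁴ m² = 2.72101×10⁶ Pa
2.72101×10⁶ Pa ÷ (133.322 Pa/mmHg) = 20409.3 mmHg

2.041×10⁴ mmHg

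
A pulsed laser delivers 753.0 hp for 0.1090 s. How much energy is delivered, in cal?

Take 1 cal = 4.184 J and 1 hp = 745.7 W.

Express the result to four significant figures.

753.0 hp × 745.7 → 561512 W
E = P × t = 561512 W × 0.109 s = 61204.8 J
61204.8 J ÷ (4.184 J/cal) = 14628.3 cal

1.463×10⁴ cal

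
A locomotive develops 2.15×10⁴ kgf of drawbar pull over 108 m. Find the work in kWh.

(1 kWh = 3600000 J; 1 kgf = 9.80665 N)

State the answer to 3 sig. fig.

2.15×10⁴ kgf × 9.80665 = 210843 N
W = F × d = 210843 N × 108 m = 2.2771×10⁷ J
2.2771×10⁷ J ÷ (3600000 J/kWh) = 6.32528 kWh

6.33 kWh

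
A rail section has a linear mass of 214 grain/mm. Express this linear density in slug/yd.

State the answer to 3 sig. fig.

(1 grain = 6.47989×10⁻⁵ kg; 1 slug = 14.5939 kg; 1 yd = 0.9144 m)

214 grain/mm × 6.47989×10⁻⁵ kg/grain ÷ 0.001 m/mm = 13.867 kg/m
13.867 kg/m ÷ 14.5939 kg/slug × 0.9144 m/yd = 0.868855 slug/yd

0.869 slug/yd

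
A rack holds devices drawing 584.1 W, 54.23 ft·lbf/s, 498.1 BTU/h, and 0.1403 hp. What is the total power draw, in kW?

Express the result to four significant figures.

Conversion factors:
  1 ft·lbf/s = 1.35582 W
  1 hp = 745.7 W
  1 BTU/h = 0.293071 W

584.1 W (already W)
54.23 ft·lbf/s × 1.35582 = 73.5261 W
498.1 BTU/h × 0.293071 = 145.979 W
0.1403 hp × 745.7 = 104.622 W
Combined: 584.1 + 73.5261 + 145.979 + 104.622 = 908.227 W
In kW: 908.227 / 1000 = 0.908227 kW

0.9082 kW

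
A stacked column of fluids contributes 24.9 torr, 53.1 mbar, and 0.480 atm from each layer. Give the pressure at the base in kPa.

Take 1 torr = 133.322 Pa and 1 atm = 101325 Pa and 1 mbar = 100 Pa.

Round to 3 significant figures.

57.3 kPa

24.9 torr × 133.322 = 3319.72 Pa
53.1 mbar × 100 = 5310 Pa
0.480 atm × 101325 = 48636 Pa
Combined: 3319.72 + 5310 + 48636 = 57265.7 Pa
In kPa: 57265.7 / 1000 = 57.2657 kPa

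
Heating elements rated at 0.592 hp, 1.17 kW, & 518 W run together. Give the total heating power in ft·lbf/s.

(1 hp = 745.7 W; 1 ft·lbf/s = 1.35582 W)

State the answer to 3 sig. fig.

0.592 hp × 745.7 → 441.454 W
1.17 kW × 1000 → 1170 W
518 W (already W)
Combined: 441.454 + 1170 + 518 = 2129.45 W
In ft·lbf/s: 2129.45 / 1.35582 = 1570.6 ft·lbf/s

1570 ft·lbf/s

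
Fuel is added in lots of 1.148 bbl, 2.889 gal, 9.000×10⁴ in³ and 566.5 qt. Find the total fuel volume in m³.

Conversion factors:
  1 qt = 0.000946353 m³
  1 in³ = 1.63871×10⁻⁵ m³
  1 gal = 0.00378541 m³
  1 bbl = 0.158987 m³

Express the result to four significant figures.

2.204 m³

1.148 bbl × 0.158987 = 0.182517 m³
2.889 gal × 0.00378541 = 0.010936 m³
9.000×10⁴ in³ × 1.63871×10⁻⁵ = 1.47484 m³
566.5 qt × 0.000946353 = 0.536109 m³
Total: 0.182517 + 0.010936 + 1.47484 + 0.536109 = 2.2044 m³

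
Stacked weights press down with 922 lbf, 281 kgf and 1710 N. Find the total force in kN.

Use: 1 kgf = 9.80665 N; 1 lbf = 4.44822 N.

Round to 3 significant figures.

8.57 kN

922 lbf × 4.44822 = 4101.26 N
281 kgf × 9.80665 = 2755.67 N
1710 N (already N)
Sum: 4101.26 + 2755.67 + 1710 = 8566.93 N
In kN: 8566.93 / 1000 = 8.56693 kN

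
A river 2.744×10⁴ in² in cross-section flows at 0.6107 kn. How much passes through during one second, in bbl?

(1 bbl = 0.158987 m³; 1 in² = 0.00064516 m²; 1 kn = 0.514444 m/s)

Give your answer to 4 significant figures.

34.98 bbl

0.6107 kn × 0.514444 → 0.314171 m/s
2.744×10⁴ in² × 0.00064516 → 17.7032 m²
V = v × A × t = 0.314171 m/s × 17.7032 m² × 1 s = 5.56183 m³
5.56183 m³ ÷ (0.158987 m³/bbl) = 34.9829 bbl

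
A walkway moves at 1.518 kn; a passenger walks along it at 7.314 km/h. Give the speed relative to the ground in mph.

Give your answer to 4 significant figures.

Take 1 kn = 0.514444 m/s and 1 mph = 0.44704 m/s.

1.518 kn × 0.514444 = 0.780926 m/s
7.314 km/h × (1/3.6) = 2.03167 m/s
Combined: 0.780926 + 2.03167 = 2.8126 m/s
In mph: 2.8126 / 0.44704 = 6.29161 mph

6.292 mph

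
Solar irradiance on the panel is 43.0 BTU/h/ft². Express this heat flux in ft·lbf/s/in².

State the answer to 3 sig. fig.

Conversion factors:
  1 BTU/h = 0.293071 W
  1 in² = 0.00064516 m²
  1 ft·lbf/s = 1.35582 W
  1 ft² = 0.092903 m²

43.0 BTU/h/ft² × 0.293071 W/BTU/h ÷ 0.092903 m²/ft² = 135.647 W/m²
135.647 W/m² ÷ 1.35582 W/ft·lbf/s × 0.00064516 m²/in² = 0.0645469 ft·lbf/s/in²

0.0645 ft·lbf/s/in²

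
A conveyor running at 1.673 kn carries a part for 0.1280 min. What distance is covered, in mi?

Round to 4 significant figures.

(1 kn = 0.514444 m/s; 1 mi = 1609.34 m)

1.673 kn × 0.514444 → 0.860665 m/s
0.1280 min × 60 → 7.68 s
d = v × t = 0.860665 m/s × 7.68 s = 6.60991 m
6.60991 m ÷ (1609.34 m/mi) = 0.00410722 mi

0.004107 mi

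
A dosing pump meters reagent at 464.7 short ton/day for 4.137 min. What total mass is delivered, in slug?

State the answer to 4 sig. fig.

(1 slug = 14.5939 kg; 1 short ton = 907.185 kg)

82.99 slug

464.7 short ton/day → 4.87927 kg/s
4.137 min → 248.22 s
m = ṁ × t = 4.87927 × 248.22 = 1211.13 kg
In slug: 1211.13 / 14.5939 = 82.9888 slug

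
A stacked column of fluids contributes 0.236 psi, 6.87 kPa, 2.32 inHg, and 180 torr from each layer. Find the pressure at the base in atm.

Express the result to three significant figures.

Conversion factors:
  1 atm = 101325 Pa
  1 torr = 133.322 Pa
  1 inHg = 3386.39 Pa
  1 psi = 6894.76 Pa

0.236 psi × 6894.76 → 1627.16 Pa
6.87 kPa × 1000 → 6870 Pa
2.32 inHg × 3386.39 → 7856.42 Pa
180 torr × 133.322 → 23998 Pa
Combined: 1627.16 + 6870 + 7856.42 + 23998 = 40351.6 Pa
In atm: 40351.6 / 101325 = 0.398239 atm

0.398 atm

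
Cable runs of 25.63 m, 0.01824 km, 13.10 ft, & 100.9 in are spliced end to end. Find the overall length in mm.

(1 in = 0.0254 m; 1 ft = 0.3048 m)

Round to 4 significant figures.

5.043×10⁴ mm

25.63 m (already m)
0.01824 km × 1000 = 18.24 m
13.10 ft × 0.3048 = 3.99288 m
100.9 in × 0.0254 = 2.56286 m
Combined: 25.63 + 18.24 + 3.99288 + 2.56286 = 50.4257 m
In mm: 50.4257 / 0.001 = 50425.7 mm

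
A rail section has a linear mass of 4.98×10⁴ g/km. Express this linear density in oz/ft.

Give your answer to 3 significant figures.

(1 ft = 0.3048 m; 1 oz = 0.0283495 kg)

0.535 oz/ft

4.98×10⁴ g/km × 0.001 kg/g ÷ 1000 m/km = 0.0498 kg/m
0.0498 kg/m ÷ 0.0283495 kg/oz × 0.3048 m/ft = 0.535425 oz/ft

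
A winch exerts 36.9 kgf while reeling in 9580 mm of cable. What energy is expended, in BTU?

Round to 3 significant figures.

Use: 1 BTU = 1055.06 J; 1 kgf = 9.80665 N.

3.29 BTU

36.9 kgf × 9.80665 = 361.865 N
9580 mm × 0.001 = 9.58 m
W = F × d = 361.865 N × 9.58 m = 3466.67 J
3466.67 J ÷ (1055.06 J/BTU) = 3.28576 BTU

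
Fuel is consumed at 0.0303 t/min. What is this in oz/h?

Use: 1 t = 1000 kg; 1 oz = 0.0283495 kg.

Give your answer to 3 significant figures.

6.41×10⁴ oz/h

0.0303 t/min × 1000 kg/t ÷ 60 s/min = 0.505 kg/s
0.505 kg/s ÷ 0.0283495 kg/oz × 3600 s/h = 64128.1 oz/h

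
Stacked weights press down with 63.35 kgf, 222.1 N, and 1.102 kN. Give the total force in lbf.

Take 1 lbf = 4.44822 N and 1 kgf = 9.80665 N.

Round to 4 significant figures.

437.3 lbf

63.35 kgf × 9.80665 = 621.251 N
222.1 N (already N)
1.102 kN × 1000 = 1102 N
Sum: 621.251 + 222.1 + 1102 = 1945.35 N
In lbf: 1945.35 / 4.44822 = 437.332 lbf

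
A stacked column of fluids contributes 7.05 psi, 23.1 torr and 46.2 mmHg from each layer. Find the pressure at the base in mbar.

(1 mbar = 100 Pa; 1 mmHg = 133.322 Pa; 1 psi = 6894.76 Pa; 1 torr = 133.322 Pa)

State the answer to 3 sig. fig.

7.05 psi × 6894.76 = 48608.1 Pa
23.1 torr × 133.322 = 3079.74 Pa
46.2 mmHg × 133.322 = 6159.48 Pa
Combined: 48608.1 + 3079.74 + 6159.48 = 57847.3 Pa
In mbar: 57847.3 / 100 = 578.473 mbar

578 mbar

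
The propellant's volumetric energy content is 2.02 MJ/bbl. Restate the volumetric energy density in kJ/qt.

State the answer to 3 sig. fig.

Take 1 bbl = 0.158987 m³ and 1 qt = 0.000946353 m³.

2.02 MJ/bbl × 1000000 J/MJ ÷ 0.158987 m³/bbl = 1.27054×10⁷ J/m³
1.27054×10⁷ J/m³ ÷ 1000 J/kJ × 0.000946353 m³/qt = 12.0238 kJ/qt

12.0 kJ/qt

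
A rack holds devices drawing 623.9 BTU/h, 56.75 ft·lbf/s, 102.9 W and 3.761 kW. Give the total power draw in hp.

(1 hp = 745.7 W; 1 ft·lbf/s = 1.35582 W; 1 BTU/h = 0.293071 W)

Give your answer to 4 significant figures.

5.530 hp

623.9 BTU/h × 0.293071 = 182.847 W
56.75 ft·lbf/s × 1.35582 = 76.9428 W
102.9 W (already W)
3.761 kW × 1000 = 3761 W
Total: 182.847 + 76.9428 + 102.9 + 3761 = 4123.69 W
In hp: 4123.69 / 745.7 = 5.52996 hp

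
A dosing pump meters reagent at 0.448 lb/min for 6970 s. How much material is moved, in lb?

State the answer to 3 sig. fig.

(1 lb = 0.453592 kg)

0.448 lb/min → 0.00338682 kg/s
m = ṁ × t = 0.00338682 × 6970 = 23.6061 kg
In lb: 23.6061 / 0.453592 = 52.0426 lb

52.0 lb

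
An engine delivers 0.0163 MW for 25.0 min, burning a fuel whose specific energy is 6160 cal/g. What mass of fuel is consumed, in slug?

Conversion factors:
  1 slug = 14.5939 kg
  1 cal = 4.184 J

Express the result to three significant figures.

0.0163 MW → 16300 W
25.0 min → 1500 s
E = P × t = 16300 × 1500 = 2.445×10⁷ J
6160 cal/g → 2.57734×10⁷ J/kg
m = E / e_s = 2.445×10⁷ / 2.57734×10⁷ = 0.948652 kg
In slug: 0.948652 / 14.5939 = 0.0650033 slug

0.0650 slug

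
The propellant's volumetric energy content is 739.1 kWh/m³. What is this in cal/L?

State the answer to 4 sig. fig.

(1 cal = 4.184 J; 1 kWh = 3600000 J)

739.1 kWh/m³ × 3600000 J/kWh = 2.66076×10⁹ J/m³
2.66076×10⁹ J/m³ ÷ 4.184 J/cal × 0.001 m³/L = 635937 cal/L

6.359×10⁵ cal/L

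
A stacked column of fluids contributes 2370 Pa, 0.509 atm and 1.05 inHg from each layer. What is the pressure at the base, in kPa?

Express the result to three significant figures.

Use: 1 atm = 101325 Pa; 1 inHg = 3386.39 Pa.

2370 Pa (already Pa)
0.509 atm × 101325 = 51574.4 Pa
1.05 inHg × 3386.39 = 3555.71 Pa
Combined: 2370 + 51574.4 + 3555.71 = 57500.1 Pa
In kPa: 57500.1 / 1000 = 57.5001 kPa

57.5 kPa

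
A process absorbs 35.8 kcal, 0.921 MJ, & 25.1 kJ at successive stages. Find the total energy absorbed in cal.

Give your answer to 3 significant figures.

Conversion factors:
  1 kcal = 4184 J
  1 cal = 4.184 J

35.8 kcal × 4184 = 149787 J
0.921 MJ × 1000000 = 921000 J
25.1 kJ × 1000 = 25100 J
Total: 149787 + 921000 + 25100 = 1.09589×10⁶ J
In cal: 1.09589×10⁶ / 4.184 = 261924 cal

2.62×10⁵ cal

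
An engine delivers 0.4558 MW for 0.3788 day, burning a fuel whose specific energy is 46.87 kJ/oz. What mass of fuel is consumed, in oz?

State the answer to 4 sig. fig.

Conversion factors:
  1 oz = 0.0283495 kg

3.183×10⁵ oz

0.4558 MW → 455800 W
0.3788 day → 32728.3 s
E = P × t = 455800 × 32728.3 = 1.49176×10¹⁰ J
46.87 kJ/oz → 1.65329×10⁶ J/kg
m = E / e_s = 1.49176×10¹⁰ / 1.65329×10⁶ = 9022.98 kg
In oz: 9022.98 / 0.0283495 = 318277 oz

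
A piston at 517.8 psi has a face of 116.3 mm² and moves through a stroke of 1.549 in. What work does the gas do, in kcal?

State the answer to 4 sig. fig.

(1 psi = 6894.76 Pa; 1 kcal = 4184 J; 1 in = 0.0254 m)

0.003904 kcal

517.8 psi → 3.57011×10⁶ Pa
116.3 mm² → 1.163×10⁻⁴ m²
F = P × A = 3.57011×10⁶ × 1.163×10⁻⁴ = 415.204 N
1.549 in → 0.0393446 m
W = F × d = 415.204 × 0.0393446 = 16.336 J
In kcal: 16.336 / 4184 = 0.0039044 kcal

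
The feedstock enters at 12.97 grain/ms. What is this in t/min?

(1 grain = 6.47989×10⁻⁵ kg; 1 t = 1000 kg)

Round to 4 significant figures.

12.97 grain/ms × 6.47989×10⁻⁵ kg/grain ÷ 0.001 s/ms = 0.840442 kg/s
0.840442 kg/s ÷ 1000 kg/t × 60 s/min = 0.0504265 t/min

0.05043 t/min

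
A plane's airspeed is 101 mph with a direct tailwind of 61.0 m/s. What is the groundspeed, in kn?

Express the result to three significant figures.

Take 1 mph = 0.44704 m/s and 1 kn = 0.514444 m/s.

206 kn

101 mph × 0.44704 → 45.151 m/s
61.0 m/s (already m/s)
Combined: 45.151 + 61 = 106.151 m/s
In kn: 106.151 / 0.514444 = 206.341 kn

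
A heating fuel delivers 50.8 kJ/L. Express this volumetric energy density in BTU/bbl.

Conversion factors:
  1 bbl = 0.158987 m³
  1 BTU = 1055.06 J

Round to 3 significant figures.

50.8 kJ/L × 1000 J/kJ ÷ 0.001 m³/L = 5.08×10⁷ J/m³
5.08×10⁷ J/m³ ÷ 1055.06 J/BTU × 0.158987 m³/bbl = 7655.05 BTU/bbl

7660 BTU/bbl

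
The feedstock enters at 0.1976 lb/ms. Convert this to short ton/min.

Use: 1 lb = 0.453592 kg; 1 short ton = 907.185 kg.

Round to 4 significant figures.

5.928 short ton/min

0.1976 lb/ms × 0.453592 kg/lb ÷ 0.001 s/ms = 89.6298 kg/s
89.6298 kg/s ÷ 907.185 kg/short ton × 60 s/min = 5.92799 short ton/min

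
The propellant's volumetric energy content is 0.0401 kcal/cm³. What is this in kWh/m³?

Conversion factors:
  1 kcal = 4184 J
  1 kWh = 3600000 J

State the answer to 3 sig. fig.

0.0401 kcal/cm³ × 4184 J/kcal ÷ 10⁻⁶ m³/cm³ = 1.67778×10⁸ J/m³
1.67778×10⁸ J/m³ ÷ 3600000 J/kWh = 46.605 kWh/m³

46.6 kWh/m³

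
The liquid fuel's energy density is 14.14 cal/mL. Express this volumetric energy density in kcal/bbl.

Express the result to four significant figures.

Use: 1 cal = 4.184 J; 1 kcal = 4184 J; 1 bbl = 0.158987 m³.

14.14 cal/mL × 4.184 J/cal ÷ 10⁻⁶ m³/mL = 5.91618×10⁷ J/m³
5.91618×10⁷ J/m³ ÷ 4184 J/kcal × 0.158987 m³/bbl = 2248.08 kcal/bbl

2248 kcal/bbl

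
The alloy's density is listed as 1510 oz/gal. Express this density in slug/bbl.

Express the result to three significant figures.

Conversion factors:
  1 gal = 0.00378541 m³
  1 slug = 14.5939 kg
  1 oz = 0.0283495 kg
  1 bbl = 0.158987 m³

123 slug/bbl

1510 oz/gal × 0.0283495 kg/oz ÷ 0.00378541 m³/gal = 11308.6 kg/m³
11308.6 kg/m³ ÷ 14.5939 kg/slug × 0.158987 m³/bbl = 123.197 slug/bbl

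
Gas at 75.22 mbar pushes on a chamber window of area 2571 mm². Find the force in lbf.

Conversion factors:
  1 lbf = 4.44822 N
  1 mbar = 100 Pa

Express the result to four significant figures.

4.348 lbf

75.22 mbar × 100 = 7522 Pa
2571 mm² × 10⁻⁶ = 0.002571 m²
F = P × A = 7522 Pa × 0.002571 m² = 19.3391 N
19.3391 N ÷ (4.44822 N/lbf) = 4.3476 lbf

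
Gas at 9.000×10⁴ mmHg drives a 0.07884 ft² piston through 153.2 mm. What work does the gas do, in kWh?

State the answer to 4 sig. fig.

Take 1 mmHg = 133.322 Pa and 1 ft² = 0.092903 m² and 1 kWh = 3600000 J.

0.003740 kWh

9.000×10⁴ mmHg → 1.1999×10⁷ Pa
0.07884 ft² → 0.00732447 m²
F = P × A = 1.1999×10⁷ × 0.00732447 = 87886.3 N
153.2 mm → 0.1532 m
W = F × d = 87886.3 × 0.1532 = 13464.2 J
In kWh: 13464.2 / 3600000 = 0.00374006 kWh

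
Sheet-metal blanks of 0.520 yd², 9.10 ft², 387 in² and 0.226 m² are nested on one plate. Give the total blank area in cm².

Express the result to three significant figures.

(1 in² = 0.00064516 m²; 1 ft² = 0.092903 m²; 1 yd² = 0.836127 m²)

1.76×10⁴ cm²

0.520 yd² × 0.836127 → 0.434786 m²
9.10 ft² × 0.092903 → 0.845417 m²
387 in² × 0.00064516 → 0.249677 m²
0.226 m² (already m²)
Total: 0.434786 + 0.845417 + 0.249677 + 0.226 = 1.75588 m²
In cm²: 1.75588 / 0.0001 = 17558.8 cm²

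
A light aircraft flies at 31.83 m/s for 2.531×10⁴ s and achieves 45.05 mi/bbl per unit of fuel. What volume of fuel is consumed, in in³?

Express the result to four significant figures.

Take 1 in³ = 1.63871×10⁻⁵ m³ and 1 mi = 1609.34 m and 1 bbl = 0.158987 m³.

d = v × t = 31.83 × 25310 = 805617 m
45.05 mi/bbl → 456017 m/m³
V = d / (distance per unit fuel) = 805617 / 456017 = 1.76664 m³
In in³: 1.76664 / 1.63871×10⁻⁵ = 107807 in³

1.078×10⁵ in³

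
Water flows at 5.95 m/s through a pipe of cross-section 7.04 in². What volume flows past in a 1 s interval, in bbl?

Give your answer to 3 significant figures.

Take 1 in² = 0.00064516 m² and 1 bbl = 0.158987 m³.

0.170 bbl

7.04 in² × 0.00064516 → 0.00454193 m²
V = v × A × t = 5.95 m/s × 0.00454193 m² × 1 s = 0.0270245 m³
0.0270245 m³ ÷ (0.158987 m³/bbl) = 0.169979 bbl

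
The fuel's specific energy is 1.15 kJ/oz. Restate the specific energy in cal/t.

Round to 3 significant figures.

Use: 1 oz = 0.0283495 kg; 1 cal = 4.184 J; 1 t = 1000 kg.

9.70×10⁶ cal/t

1.15 kJ/oz × 1000 J/kJ ÷ 0.0283495 kg/oz = 40565.1 J/kg
40565.1 J/kg ÷ 4.184 J/cal × 1000 kg/t = 9.69529×10⁶ cal/t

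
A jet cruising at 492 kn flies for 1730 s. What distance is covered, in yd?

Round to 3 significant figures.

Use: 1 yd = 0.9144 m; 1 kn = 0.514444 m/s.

4.79×10⁵ yd

492 kn × 0.514444 → 253.106 m/s
d = v × t = 253.106 m/s × 1730 s = 437873 m
437873 m ÷ (0.9144 m/yd) = 478864 yd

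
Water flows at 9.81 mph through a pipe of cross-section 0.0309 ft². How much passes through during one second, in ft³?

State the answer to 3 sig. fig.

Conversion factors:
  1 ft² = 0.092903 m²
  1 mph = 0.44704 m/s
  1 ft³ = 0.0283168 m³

9.81 mph × 0.44704 → 4.38546 m/s
0.0309 ft² × 0.092903 → 0.0028707 m²
V = v × A × t = 4.38546 m/s × 0.0028707 m² × 1 s = 0.0125893 m³
0.0125893 m³ ÷ (0.0283168 m³/ft³) = 0.444588 ft³

0.445 ft³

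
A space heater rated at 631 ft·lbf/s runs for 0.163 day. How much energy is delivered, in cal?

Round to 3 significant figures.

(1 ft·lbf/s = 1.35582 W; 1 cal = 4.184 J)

631 ft·lbf/s × 1.35582 → 855.522 W
0.163 day × 86400 → 14083.2 s
E = P × t = 855.522 W × 14083.2 s = 1.20485×10⁷ J
1.20485×10⁷ J ÷ (4.184 J/cal) = 2.87966×10⁶ cal

2.88×10⁶ cal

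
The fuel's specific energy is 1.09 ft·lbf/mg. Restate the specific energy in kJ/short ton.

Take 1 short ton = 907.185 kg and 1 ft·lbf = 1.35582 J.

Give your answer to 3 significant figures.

1.09 ft·lbf/mg × 1.35582 J/ft·lbf ÷ 10⁻⁶ kg/mg = 1.47784×10⁶ J/kg
1.47784×10⁶ J/kg ÷ 1000 J/kJ × 907.185 kg/short ton = 1.34067×10⁶ kJ/short ton

1.34×10⁶ kJ/short ton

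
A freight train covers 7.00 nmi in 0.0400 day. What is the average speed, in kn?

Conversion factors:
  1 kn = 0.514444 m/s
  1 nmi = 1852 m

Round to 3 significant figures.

7.29 kn

7.00 nmi × 1852 = 12964 m
0.0400 day × 86400 = 3456 s
v = d / t = 12964 m / 3456 s = 3.75116 m/s
3.75116 m/s ÷ (0.514444 m/s/kn) = 7.29168 kn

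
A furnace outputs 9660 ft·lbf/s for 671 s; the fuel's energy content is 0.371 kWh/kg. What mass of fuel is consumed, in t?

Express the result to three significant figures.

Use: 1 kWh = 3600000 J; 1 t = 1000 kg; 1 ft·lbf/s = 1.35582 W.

0.00658 t

9660 ft·lbf/s → 13097.2 W
E = P × t = 13097.2 × 671 = 8.78822×10⁶ J
0.371 kWh/kg → 1.3356×10⁶ J/kg
m = E / e_s = 8.78822×10⁶ / 1.3356×10⁶ = 6.57998 kg
In t: 6.57998 / 1000 = 0.00657998 t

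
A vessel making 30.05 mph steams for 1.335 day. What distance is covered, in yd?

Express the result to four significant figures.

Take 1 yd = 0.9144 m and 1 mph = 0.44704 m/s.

30.05 mph × 0.44704 → 13.4336 m/s
1.335 day × 86400 → 115344 s
d = v × t = 13.4336 m/s × 115344 s = 1.54949×10⁶ m
1.54949×10⁶ m ÷ (0.9144 m/yd) = 1.69454×10⁶ yd

1.695×10⁶ yd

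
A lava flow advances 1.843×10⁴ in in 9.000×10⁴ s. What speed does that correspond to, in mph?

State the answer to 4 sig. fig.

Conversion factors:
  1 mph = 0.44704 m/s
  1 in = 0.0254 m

1.843×10⁴ in × 0.0254 → 468.122 m
v = d / t = 468.122 m / 90000 s = 0.00520136 m/s
0.00520136 m/s ÷ (0.44704 m/s/mph) = 0.0116351 mph

0.01164 mph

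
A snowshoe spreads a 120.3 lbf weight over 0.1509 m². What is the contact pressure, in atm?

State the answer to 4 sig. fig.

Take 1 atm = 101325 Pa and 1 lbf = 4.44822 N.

120.3 lbf × 4.44822 = 535.121 N
P = F / A = 535.121 N / 0.1509 m² = 3546.2 Pa
3546.2 Pa ÷ (101325 Pa/atm) = 0.0349983 atm

0.03500 atm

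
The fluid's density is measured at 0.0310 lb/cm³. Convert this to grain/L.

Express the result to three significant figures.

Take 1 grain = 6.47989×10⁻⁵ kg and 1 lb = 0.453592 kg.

0.0310 lb/cm³ × 0.453592 kg/lb ÷ 10⁻⁶ m³/cm³ = 14061.4 kg/m³
14061.4 kg/m³ ÷ 6.47989×10⁻⁵ kg/grain × 0.001 m³/L = 217001 grain/L

2.17×10⁵ grain/L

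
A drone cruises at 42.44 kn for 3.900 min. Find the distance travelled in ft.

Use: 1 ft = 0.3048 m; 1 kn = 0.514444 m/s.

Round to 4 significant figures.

42.44 kn × 0.514444 → 21.833 m/s
3.900 min × 60 → 234 s
d = v × t = 21.833 m/s × 234 s = 5108.92 m
5108.92 m ÷ (0.3048 m/ft) = 16761.5 ft

1.676×10⁴ ft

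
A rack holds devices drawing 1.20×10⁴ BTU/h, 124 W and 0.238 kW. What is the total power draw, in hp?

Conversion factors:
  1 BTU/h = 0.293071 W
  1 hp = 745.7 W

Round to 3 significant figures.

5.20 hp

1.20×10⁴ BTU/h × 0.293071 = 3516.85 W
124 W (already W)
0.238 kW × 1000 = 238 W
Combined: 3516.85 + 124 + 238 = 3878.85 W
In hp: 3878.85 / 745.7 = 5.20162 hp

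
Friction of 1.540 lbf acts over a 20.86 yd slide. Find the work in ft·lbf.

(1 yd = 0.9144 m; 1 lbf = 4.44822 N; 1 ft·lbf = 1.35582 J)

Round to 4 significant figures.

1.540 lbf × 4.44822 = 6.85026 N
20.86 yd × 0.9144 = 19.0744 m
W = F × d = 6.85026 N × 19.0744 m = 130.665 J
130.665 J ÷ (1.35582 J/ft·lbf) = 96.3734 ft·lbf

96.37 ft·lbf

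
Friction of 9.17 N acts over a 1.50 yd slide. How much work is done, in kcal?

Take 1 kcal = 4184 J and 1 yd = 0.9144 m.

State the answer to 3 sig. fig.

0.00301 kcal

1.50 yd × 0.9144 = 1.3716 m
W = F × d = 9.17 N × 1.3716 m = 12.5776 J
12.5776 J ÷ (4184 J/kcal) = 0.00300612 kcal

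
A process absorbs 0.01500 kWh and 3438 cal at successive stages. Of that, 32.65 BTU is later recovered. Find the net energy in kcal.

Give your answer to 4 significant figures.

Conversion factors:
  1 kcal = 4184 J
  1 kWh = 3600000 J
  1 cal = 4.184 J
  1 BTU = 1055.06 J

8.111 kcal

0.01500 kWh × 3600000 = 54000 J
3438 cal × 4.184 = 14384.6 J
32.65 BTU × 1055.06 = 34447.7 J
Net: 54000 + 14384.6 − 34447.7 = 33936.9 J
In kcal: 33936.9 / 4184 = 8.11111 kcal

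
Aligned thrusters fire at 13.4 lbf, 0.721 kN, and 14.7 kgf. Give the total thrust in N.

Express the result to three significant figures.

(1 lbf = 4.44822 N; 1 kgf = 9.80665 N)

13.4 lbf × 4.44822 → 59.6061 N
0.721 kN × 1000 → 721 N
14.7 kgf × 9.80665 → 144.158 N
Sum: 59.6061 + 721 + 144.158 = 924.764 N

925 N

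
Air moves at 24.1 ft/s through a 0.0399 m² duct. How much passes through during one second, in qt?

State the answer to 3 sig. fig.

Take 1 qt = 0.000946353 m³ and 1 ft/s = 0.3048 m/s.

24.1 ft/s × 0.3048 → 7.34568 m/s
V = v × A × t = 7.34568 m/s × 0.0399 m² × 1 s = 0.293093 m³
0.293093 m³ ÷ (0.000946353 m³/qt) = 309.708 qt

310 qt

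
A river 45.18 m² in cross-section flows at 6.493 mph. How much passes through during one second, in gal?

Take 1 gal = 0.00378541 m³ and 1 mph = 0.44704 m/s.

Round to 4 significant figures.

3.464×10⁴ gal

6.493 mph × 0.44704 = 2.90263 m/s
V = v × A × t = 2.90263 m/s × 45.18 m² × 1 s = 131.141 m³
131.141 m³ ÷ (0.00378541 m³/gal) = 34643.8 gal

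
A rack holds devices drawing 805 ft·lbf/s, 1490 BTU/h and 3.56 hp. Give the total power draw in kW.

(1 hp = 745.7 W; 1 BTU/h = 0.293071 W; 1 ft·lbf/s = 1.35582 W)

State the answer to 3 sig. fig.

805 ft·lbf/s × 1.35582 = 1091.44 W
1490 BTU/h × 0.293071 = 436.676 W
3.56 hp × 745.7 = 2654.69 W
Total: 1091.44 + 436.676 + 2654.69 = 4182.81 W
In kW: 4182.81 / 1000 = 4.18281 kW

4.18 kW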